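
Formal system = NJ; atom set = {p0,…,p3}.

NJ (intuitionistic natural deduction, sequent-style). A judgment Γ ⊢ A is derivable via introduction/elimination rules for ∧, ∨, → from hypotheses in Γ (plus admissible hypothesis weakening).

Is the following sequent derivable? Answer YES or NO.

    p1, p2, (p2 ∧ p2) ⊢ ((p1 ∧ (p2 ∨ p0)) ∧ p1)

Derivation (root first):
[∧I] p1, p2, (p2 ∧ p2) ⊢ ((p1 ∧ (p2 ∨ p0)) ∧ p1)
  [∧I] p1, p2, (p2 ∧ p2) ⊢ (p1 ∧ (p2 ∨ p0))
    [Ax] p1 ⊢ p1
    [Wk] p2, (p2 ∧ p2) ⊢ (p2 ∨ p0)
      [∨I₁] p2 ⊢ (p2 ∨ p0)
        [Ax] p2 ⊢ p2
  [Ax] p1 ⊢ p1

Result: YES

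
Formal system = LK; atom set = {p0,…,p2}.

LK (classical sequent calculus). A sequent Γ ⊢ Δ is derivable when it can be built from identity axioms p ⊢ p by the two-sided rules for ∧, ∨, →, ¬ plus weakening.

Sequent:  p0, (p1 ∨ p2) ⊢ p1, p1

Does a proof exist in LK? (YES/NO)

Truth-table refutation:
  v=000: Γ:[p0=F, (p1 ∨ p2)=F] Δ:[p1=F, p1=F] refutes=False
  v=001: Γ:[p0=F, (p1 ∨ p2)=T] Δ:[p1=F, p1=F] refutes=False
  v=010: Γ:[p0=F, (p1 ∨ p2)=T] Δ:[p1=T, p1=T] refutes=False
  v=011: Γ:[p0=F, (p1 ∨ p2)=T] Δ:[p1=T, p1=T] refutes=False
  v=100: Γ:[p0=T, (p1 ∨ p2)=F] Δ:[p1=F, p1=F] refutes=False
  v=101: Γ:[p0=T, (p1 ∨ p2)=T] Δ:[p1=F, p1=F] refutes=True  ← countermodel

Result: NO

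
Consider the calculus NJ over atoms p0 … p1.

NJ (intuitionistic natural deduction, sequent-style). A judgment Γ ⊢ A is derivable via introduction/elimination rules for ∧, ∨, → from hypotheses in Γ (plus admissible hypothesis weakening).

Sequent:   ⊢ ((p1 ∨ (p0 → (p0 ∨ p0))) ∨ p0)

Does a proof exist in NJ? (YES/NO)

Derivation trace:
[∨I₁]  ⊢ ((p1 ∨ (p0 → (p0 ∨ p0))) ∨ p0)
  [∨I₂]  ⊢ (p1 ∨ (p0 → (p0 ∨ p0)))
    [→I]  ⊢ (p0 → (p0 ∨ p0))
      [∨I₂] p0 ⊢ (p0 ∨ p0)
        [Ax] p0 ⊢ p0

Result: YES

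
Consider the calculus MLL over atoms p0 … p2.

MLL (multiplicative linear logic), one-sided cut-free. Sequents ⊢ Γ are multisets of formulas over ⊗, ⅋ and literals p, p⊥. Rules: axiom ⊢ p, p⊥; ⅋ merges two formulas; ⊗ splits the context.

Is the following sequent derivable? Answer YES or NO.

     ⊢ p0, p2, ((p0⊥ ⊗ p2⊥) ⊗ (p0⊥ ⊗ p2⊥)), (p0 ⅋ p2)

Derivation (root first):
[⅋]  ⊢ p0, p2, ((p0⊥ ⊗ p2⊥) ⊗ (p0⊥ ⊗ p2⊥)), (p0 ⅋ p2)
  [⊗]  ⊢ p0, p2, p0, p2, ((p0⊥ ⊗ p2⊥) ⊗ (p0⊥ ⊗ p2⊥))
    [⊗]  ⊢ p0, p2, (p0⊥ ⊗ p2⊥)
      [Ax]  ⊢ p0, p0⊥
      [Ax]  ⊢ p2, p2⊥
    [⊗]  ⊢ p0, p2, (p0⊥ ⊗ p2⊥)
      [Ax]  ⊢ p0, p0⊥
      [Ax]  ⊢ p2, p2⊥

Result: YES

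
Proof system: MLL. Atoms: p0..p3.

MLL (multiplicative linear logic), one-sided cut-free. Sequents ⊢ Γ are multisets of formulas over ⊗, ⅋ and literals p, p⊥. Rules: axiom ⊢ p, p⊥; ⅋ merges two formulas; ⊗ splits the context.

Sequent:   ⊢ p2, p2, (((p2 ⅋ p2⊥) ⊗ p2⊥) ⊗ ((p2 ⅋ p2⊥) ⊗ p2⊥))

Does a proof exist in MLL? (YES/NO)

Proof tree:
[⊗]  ⊢ p2, p2, (((p2 ⅋ p2⊥) ⊗ p2⊥) ⊗ ((p2 ⅋ p2⊥) ⊗ p2⊥))
  [⊗]  ⊢ p2, ((p2 ⅋ p2⊥) ⊗ p2⊥)
    [⅋]  ⊢ (p2 ⅋ p2⊥)
      [Ax]  ⊢ p2, p2⊥
    [Ax]  ⊢ p2, p2⊥
  [⊗]  ⊢ p2, ((p2 ⅋ p2⊥) ⊗ p2⊥)
    [⅋]  ⊢ (p2 ⅋ p2⊥)
      [Ax]  ⊢ p2, p2⊥
    [Ax]  ⊢ p2, p2⊥

Result: YES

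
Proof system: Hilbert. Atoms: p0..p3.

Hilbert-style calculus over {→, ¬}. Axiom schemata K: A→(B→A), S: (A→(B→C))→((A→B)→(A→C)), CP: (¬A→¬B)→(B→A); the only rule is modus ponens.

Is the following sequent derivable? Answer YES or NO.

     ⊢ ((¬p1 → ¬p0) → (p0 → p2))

Search for a countermodel by truth-table:
  v=0000: Γ:[] Δ:[((¬p1 → ¬p0) → (p0 → p2))=T] refutes=False
  v=0001: Γ:[] Δ:[((¬p1 → ¬p0) → (p0 → p2))=T] refutes=False
  v=0010: Γ:[] Δ:[((¬p1 → ¬p0) → (p0 → p2))=T] refutes=False
  v=0011: Γ:[] Δ:[((¬p1 → ¬p0) → (p0 → p2))=T] refutes=False
  v=0100: Γ:[] Δ:[((¬p1 → ¬p0) → (p0 → p2))=T] refutes=False
  v=0101: Γ:[] Δ:[((¬p1 → ¬p0) → (p0 → p2))=T] refutes=False
  v=0110: Γ:[] Δ:[((¬p1 → ¬p0) → (p0 → p2))=T] refutes=False
  v=0111: Γ:[] Δ:[((¬p1 → ¬p0) → (p0 → p2))=T] refutes=False
  v=1000: Γ:[] Δ:[((¬p1 → ¬p0) → (p0 → p2))=T] refutes=False
  v=1001: Γ:[] Δ:[((¬p1 → ¬p0) → (p0 → p2))=T] refutes=False
  v=1010: Γ:[] Δ:[((¬p1 → ¬p0) → (p0 → p2))=T] refutes=False
  v=1011: Γ:[] Δ:[((¬p1 → ¬p0) → (p0 → p2))=T] refutes=False
  v=1100: Γ:[] Δ:[((¬p1 → ¬p0) → (p0 → p2))=F] refutes=True  ← countermodel

Result: NO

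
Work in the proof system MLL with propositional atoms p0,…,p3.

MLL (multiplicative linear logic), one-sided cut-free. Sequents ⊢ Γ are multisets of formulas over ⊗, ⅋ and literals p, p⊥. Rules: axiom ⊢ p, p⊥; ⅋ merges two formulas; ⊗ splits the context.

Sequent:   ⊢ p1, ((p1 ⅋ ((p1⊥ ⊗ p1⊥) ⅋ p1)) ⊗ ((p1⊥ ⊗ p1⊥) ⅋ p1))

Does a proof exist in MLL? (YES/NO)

Derivation (root first):
[⊗]  ⊢ p1, ((p1 ⅋ ((p1⊥ ⊗ p1⊥) ⅋ p1)) ⊗ ((p1⊥ ⊗ p1⊥) ⅋ p1))
  [⅋]  ⊢ (p1 ⅋ ((p1⊥ ⊗ p1⊥) ⅋ p1))
    [⅋]  ⊢ p1, ((p1⊥ ⊗ p1⊥) ⅋ p1)
      [⊗]  ⊢ p1, p1, (p1⊥ ⊗ p1⊥)
        [Ax]  ⊢ p1, p1⊥
        [Ax]  ⊢ p1, p1⊥
  [⅋]  ⊢ p1, ((p1⊥ ⊗ p1⊥) ⅋ p1)
    [⊗]  ⊢ p1, p1, (p1⊥ ⊗ p1⊥)
      [Ax]  ⊢ p1, p1⊥
      [Ax]  ⊢ p1, p1⊥

Result: YES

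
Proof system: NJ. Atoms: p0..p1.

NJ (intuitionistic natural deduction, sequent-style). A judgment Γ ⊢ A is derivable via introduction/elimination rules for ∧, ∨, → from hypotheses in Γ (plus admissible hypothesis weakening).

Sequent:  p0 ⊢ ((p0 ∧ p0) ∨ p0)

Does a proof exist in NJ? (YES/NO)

Proof tree:
[∨I₁] p0 ⊢ ((p0 ∧ p0) ∨ p0)
  [∧I] p0 ⊢ (p0 ∧ p0)
    [Ax] p0 ⊢ p0
    [Ax] p0 ⊢ p0

Result: YES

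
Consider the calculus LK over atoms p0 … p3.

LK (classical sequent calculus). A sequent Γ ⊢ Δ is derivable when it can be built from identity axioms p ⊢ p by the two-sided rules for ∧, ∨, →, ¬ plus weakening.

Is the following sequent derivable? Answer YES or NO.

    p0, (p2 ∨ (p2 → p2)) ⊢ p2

Truth-table refutation:
  v=0000: Γ:[p0=F, (p2 ∨ (p2 → p2))=T] Δ:[p2=F] refutes=False
  v=0001: Γ:[p0=F, (p2 ∨ (p2 → p2))=T] Δ:[p2=F] refutes=False
  v=0010: Γ:[p0=F, (p2 ∨ (p2 → p2))=T] Δ:[p2=T] refutes=False
  v=0011: Γ:[p0=F, (p2 ∨ (p2 → p2))=T] Δ:[p2=T] refutes=False
  v=0100: Γ:[p0=F, (p2 ∨ (p2 → p2))=T] Δ:[p2=F] refutes=False
  v=0101: Γ:[p0=F, (p2 ∨ (p2 → p2))=T] Δ:[p2=F] refutes=False
  v=0110: Γ:[p0=F, (p2 ∨ (p2 → p2))=T] Δ:[p2=T] refutes=False
  v=0111: Γ:[p0=F, (p2 ∨ (p2 → p2))=T] Δ:[p2=T] refutes=False
  v=1000: Γ:[p0=T, (p2 ∨ (p2 → p2))=T] Δ:[p2=F] refutes=True  ← countermodel

Result: NO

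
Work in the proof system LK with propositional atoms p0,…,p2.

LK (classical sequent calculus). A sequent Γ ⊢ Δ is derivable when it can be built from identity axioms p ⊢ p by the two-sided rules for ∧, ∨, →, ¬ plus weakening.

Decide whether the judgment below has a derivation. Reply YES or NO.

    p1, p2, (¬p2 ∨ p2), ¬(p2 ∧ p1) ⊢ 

Proof tree:
[¬L] p1, p2, (¬p2 ∨ p2), ¬(p2 ∧ p1) ⊢ 
  [∨L] p1, p2, (¬p2 ∨ p2) ⊢ (p2 ∧ p1)
    [¬L] p2, ¬p2 ⊢ 
      [Ax] p2 ⊢ p2
    [∧R] p1, p2 ⊢ (p2 ∧ p1)
      [Ax] p2 ⊢ p2
      [Ax] p1 ⊢ p1

Result: YES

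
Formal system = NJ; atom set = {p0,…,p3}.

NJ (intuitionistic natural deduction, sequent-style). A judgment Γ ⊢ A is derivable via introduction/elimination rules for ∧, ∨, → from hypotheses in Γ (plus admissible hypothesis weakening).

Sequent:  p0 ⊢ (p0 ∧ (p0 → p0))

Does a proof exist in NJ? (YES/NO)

Proof tree:
[∧I] p0 ⊢ (p0 ∧ (p0 → p0))
  [Ax] p0 ⊢ p0
  [→I]  ⊢ (p0 → p0)
    [Ax] p0 ⊢ p0

Result: YES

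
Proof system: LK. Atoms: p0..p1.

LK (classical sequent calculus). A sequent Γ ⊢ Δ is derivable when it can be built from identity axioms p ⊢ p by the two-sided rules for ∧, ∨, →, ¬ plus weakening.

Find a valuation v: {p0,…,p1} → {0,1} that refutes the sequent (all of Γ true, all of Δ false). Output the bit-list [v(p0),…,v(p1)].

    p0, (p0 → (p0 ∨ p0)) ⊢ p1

Truth-table refutation:
  v=00: Γ:[p0=F, (p0 → (p0 ∨ p0))=T] Δ:[p1=F] refutes=False
  v=01: Γ:[p0=F, (p0 → (p0 ∨ p0))=T] Δ:[p1=T] refutes=False
  v=10: Γ:[p0=T, (p0 → (p0 ∨ p0))=T] Δ:[p1=F] refutes=True  ← countermodel

Result: [1, 0]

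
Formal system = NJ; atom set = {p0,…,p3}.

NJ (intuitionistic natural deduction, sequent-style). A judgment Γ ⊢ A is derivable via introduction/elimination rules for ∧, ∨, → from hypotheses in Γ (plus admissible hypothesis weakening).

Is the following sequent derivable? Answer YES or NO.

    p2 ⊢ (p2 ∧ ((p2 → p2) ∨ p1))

Derivation (root first):
[∧I] p2 ⊢ (p2 ∧ ((p2 → p2) ∨ p1))
  [Ax] p2 ⊢ p2
  [∨I₁]  ⊢ ((p2 → p2) ∨ p1)
    [→I]  ⊢ (p2 → p2)
      [Ax] p2 ⊢ p2

Result: YES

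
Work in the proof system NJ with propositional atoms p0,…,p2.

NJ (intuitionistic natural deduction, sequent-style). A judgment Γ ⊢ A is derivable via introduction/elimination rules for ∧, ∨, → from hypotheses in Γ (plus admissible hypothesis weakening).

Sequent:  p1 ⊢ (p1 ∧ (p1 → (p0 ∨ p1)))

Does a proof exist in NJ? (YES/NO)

Derivation trace:
[∧I] p1 ⊢ (p1 ∧ (p1 → (p0 ∨ p1)))
  [Ax] p1 ⊢ p1
  [→I]  ⊢ (p1 → (p0 ∨ p1))
    [∨I₂] p1 ⊢ (p0 ∨ p1)
      [Ax] p1 ⊢ p1

Result: YES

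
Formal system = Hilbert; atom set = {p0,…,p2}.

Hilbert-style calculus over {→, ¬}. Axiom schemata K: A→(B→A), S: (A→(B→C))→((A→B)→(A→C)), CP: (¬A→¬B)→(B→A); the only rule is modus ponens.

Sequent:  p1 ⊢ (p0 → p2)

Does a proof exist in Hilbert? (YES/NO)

Truth-table refutation:
  v=000: Γ:[p1=F] Δ:[(p0 → p2)=T] refutes=False
  v=001: Γ:[p1=F] Δ:[(p0 → p2)=T] refutes=False
  v=010: Γ:[p1=T] Δ:[(p0 → p2)=T] refutes=False
  v=011: Γ:[p1=T] Δ:[(p0 → p2)=T] refutes=False
  v=100: Γ:[p1=F] Δ:[(p0 → p2)=F] refutes=False
  v=101: Γ:[p1=F] Δ:[(p0 → p2)=T] refutes=False
  v=110: Γ:[p1=T] Δ:[(p0 → p2)=F] refutes=True  ← countermodel

Result: NO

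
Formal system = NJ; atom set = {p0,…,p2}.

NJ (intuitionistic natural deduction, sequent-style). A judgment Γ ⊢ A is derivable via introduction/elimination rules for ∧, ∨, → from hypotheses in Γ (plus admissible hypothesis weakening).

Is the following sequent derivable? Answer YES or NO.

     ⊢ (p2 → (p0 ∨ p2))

Derivation trace:
[→I]  ⊢ (p2 → (p0 ∨ p2))
  [∨I₂] p2 ⊢ (p0 ∨ p2)
    [Ax] p2 ⊢ p2

Result: YES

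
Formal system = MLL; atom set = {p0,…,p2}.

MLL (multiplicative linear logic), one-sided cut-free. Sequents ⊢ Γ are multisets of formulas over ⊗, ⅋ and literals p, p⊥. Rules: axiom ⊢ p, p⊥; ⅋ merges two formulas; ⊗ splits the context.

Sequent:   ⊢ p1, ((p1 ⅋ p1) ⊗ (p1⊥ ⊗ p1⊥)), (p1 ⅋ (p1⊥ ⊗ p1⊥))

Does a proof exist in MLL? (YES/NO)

Derivation (root first):
[⅋]  ⊢ p1, ((p1 ⅋ p1) ⊗ (p1⊥ ⊗ p1⊥)), (p1 ⅋ (p1⊥ ⊗ p1⊥))
  [⊗]  ⊢ (p1⊥ ⊗ p1⊥), p1, p1, ((p1 ⅋ p1) ⊗ (p1⊥ ⊗ p1⊥))
    [⅋]  ⊢ (p1⊥ ⊗ p1⊥), (p1 ⅋ p1)
      [⊗]  ⊢ p1, p1, (p1⊥ ⊗ p1⊥)
        [Ax]  ⊢ p1, p1⊥
        [Ax]  ⊢ p1, p1⊥
    [⊗]  ⊢ p1, p1, (p1⊥ ⊗ p1⊥)
      [Ax]  ⊢ p1, p1⊥
      [Ax]  ⊢ p1, p1⊥

Result: YES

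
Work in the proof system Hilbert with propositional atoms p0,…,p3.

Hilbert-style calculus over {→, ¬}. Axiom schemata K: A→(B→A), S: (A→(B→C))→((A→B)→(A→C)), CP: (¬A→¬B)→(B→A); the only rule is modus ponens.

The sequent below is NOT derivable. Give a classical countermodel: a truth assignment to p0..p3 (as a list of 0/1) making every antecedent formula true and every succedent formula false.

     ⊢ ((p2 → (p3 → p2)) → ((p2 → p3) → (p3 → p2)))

Truth-table refutation:
  v=0000: Γ:[] Δ:[((p2 → (p3 → p2)) → ((p2 → p3) → (p3 → p2)))=T] refutes=False
  v=0001: Γ:[] Δ:[((p2 → (p3 → p2)) → ((p2 → p3) → (p3 → p2)))=F] refutes=True  ← countermodel

Result: [0, 0, 0, 1]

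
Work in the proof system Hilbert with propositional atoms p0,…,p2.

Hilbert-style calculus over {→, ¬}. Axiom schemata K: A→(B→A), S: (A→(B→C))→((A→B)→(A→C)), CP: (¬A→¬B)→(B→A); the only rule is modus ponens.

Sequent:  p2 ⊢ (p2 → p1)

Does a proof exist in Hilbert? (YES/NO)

Truth-table refutation:
  v=000: Γ:[p2=F] Δ:[(p2 → p1)=T] refutes=False
  v=001: Γ:[p2=T] Δ:[(p2 → p1)=F] refutes=True  ← countermodel

Result: NO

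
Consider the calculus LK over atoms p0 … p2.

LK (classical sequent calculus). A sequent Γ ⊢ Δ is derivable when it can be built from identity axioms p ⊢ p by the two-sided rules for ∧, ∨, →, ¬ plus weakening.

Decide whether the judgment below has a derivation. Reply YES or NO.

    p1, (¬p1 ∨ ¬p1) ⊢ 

Derivation trace:
[∨L] p1, (¬p1 ∨ ¬p1) ⊢ 
  [¬L] p1, ¬p1 ⊢ 
    [Ax] p1 ⊢ p1
  [¬L] p1, ¬p1 ⊢ 
    [Ax] p1 ⊢ p1

Result: YES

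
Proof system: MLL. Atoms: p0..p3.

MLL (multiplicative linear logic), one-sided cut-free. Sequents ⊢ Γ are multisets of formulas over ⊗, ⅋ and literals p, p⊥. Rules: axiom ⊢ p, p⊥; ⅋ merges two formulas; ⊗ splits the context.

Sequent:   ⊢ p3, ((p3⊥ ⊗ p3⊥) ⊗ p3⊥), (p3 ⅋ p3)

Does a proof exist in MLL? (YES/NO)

Derivation trace:
[⅋]  ⊢ p3, ((p3⊥ ⊗ p3⊥) ⊗ p3⊥), (p3 ⅋ p3)
  [⊗]  ⊢ p3, p3, p3, ((p3⊥ ⊗ p3⊥) ⊗ p3⊥)
    [⊗]  ⊢ p3, p3, (p3⊥ ⊗ p3⊥)
      [Ax]  ⊢ p3, p3⊥
      [Ax]  ⊢ p3, p3⊥
    [Ax]  ⊢ p3, p3⊥

Result: YES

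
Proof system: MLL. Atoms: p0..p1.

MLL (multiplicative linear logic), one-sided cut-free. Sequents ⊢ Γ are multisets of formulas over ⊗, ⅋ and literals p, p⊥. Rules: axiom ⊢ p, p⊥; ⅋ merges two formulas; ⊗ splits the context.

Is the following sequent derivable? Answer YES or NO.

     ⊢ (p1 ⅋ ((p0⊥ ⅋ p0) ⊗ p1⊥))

Derivation (root first):
[⅋]  ⊢ (p1 ⅋ ((p0⊥ ⅋ p0) ⊗ p1⊥))
  [⊗]  ⊢ p1, ((p0⊥ ⅋ p0) ⊗ p1⊥)
    [⅋]  ⊢ (p0⊥ ⅋ p0)
      [Ax]  ⊢ p0, p0⊥
    [Ax]  ⊢ p1, p1⊥

Result: YES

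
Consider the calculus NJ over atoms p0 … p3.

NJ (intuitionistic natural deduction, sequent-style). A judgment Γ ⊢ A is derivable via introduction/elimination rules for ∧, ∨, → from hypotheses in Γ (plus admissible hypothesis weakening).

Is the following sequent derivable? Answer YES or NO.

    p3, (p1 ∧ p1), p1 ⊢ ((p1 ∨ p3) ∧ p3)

Derivation (root first):
[Wk] p3, (p1 ∧ p1), p1 ⊢ ((p1 ∨ p3) ∧ p3)
  [Wk] p3, (p1 ∧ p1) ⊢ ((p1 ∨ p3) ∧ p3)
    [∧I] p3 ⊢ ((p1 ∨ p3) ∧ p3)
      [∨I₂] p3 ⊢ (p1 ∨ p3)
        [Ax] p3 ⊢ p3
      [Ax] p3 ⊢ p3

Result: YES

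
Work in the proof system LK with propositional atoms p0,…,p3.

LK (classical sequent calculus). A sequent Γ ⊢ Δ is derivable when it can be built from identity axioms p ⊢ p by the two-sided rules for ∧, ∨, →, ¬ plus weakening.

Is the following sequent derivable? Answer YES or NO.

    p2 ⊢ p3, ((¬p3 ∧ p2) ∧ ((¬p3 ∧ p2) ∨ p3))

Derivation (root first):
[∧R] p2 ⊢ p3, ((¬p3 ∧ p2) ∧ ((¬p3 ∧ p2) ∨ p3))
  [∧R] p2 ⊢ p3, (¬p3 ∧ p2)
    [¬R]  ⊢ p3, ¬p3
      [Ax] p3 ⊢ p3
    [Ax] p2 ⊢ p2
  [∨R] p2 ⊢ ((¬p3 ∧ p2) ∨ p3)
    [∧R] p2 ⊢ p3, (¬p3 ∧ p2)
      [¬R]  ⊢ p3, ¬p3
        [Ax] p3 ⊢ p3
      [Ax] p2 ⊢ p2

Result: YES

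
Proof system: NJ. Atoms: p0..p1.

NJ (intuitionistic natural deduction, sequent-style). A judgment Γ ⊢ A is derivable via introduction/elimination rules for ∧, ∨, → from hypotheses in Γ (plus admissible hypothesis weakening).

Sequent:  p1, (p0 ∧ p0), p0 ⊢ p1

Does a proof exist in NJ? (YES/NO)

Derivation trace:
[Wk] p1, (p0 ∧ p0), p0 ⊢ p1
  [Wk] p1, (p0 ∧ p0) ⊢ p1
    [Ax] p1 ⊢ p1

Result: YES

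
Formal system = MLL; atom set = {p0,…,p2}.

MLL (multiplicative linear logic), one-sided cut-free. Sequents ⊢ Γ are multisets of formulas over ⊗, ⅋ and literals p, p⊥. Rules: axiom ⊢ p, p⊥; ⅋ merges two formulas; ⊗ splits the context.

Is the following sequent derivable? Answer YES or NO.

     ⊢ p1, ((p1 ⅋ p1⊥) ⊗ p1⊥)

Proof tree:
[⊗]  ⊢ p1, ((p1 ⅋ p1⊥) ⊗ p1⊥)
  [⅋]  ⊢ (p1 ⅋ p1⊥)
    [Ax]  ⊢ p1, p1⊥
  [Ax]  ⊢ p1, p1⊥

Result: YES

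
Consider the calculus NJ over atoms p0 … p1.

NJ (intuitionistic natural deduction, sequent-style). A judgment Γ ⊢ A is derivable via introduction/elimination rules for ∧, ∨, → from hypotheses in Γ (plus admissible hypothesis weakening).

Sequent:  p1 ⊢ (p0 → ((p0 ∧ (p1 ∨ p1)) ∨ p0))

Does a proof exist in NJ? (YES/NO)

Derivation trace:
[→I] p1 ⊢ (p0 → ((p0 ∧ (p1 ∨ p1)) ∨ p0))
  [∨I₁] p1, p0 ⊢ ((p0 ∧ (p1 ∨ p1)) ∨ p0)
    [∧I] p1, p0 ⊢ (p0 ∧ (p1 ∨ p1))
      [Ax] p0 ⊢ p0
      [∨I₂] p1 ⊢ (p1 ∨ p1)
        [Ax] p1 ⊢ p1

Result: YES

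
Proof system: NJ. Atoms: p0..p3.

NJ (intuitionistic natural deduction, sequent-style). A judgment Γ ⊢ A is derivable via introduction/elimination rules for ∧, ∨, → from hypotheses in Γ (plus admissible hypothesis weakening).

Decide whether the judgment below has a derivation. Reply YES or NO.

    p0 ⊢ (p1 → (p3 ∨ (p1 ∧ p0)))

Derivation (root first):
[→I] p0 ⊢ (p1 → (p3 ∨ (p1 ∧ p0)))
  [∨I₂] p1, p0 ⊢ (p3 ∨ (p1 ∧ p0))
    [∧I] p1, p0 ⊢ (p1 ∧ p0)
      [Ax] p1 ⊢ p1
      [Ax] p0 ⊢ p0

Result: YES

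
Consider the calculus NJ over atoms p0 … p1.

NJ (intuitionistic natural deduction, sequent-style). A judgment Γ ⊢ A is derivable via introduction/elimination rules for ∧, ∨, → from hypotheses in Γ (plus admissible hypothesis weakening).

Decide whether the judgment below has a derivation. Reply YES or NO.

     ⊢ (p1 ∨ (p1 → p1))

Derivation trace:
[∨I₂]  ⊢ (p1 ∨ (p1 → p1))
  [→I]  ⊢ (p1 → p1)
    [Ax] p1 ⊢ p1

Result: YES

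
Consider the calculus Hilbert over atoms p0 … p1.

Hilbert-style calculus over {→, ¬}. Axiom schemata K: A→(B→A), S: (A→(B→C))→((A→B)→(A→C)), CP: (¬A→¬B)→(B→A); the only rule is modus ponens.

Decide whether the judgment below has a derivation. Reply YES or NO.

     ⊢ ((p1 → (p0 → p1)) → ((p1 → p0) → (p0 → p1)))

Enumerate valuations to refute Γ ⊢ Δ:
  v=00: Γ:[] Δ:[((p1 → (p0 → p1)) → ((p1 → p0) → (p0 → p1)))=T] refutes=False
  v=01: Γ:[] Δ:[((p1 → (p0 → p1)) → ((p1 → p0) → (p0 → p1)))=T] refutes=False
  v=10: Γ:[] Δ:[((p1 → (p0 → p1)) → ((p1 → p0) → (p0 → p1)))=F] refutes=True  ← countermodel

Result: NO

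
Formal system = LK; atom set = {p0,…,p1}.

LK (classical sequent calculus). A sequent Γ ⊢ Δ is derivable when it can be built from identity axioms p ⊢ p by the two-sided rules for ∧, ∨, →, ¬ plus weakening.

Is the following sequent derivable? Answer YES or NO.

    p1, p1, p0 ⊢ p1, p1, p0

Proof tree:
[WL] p1, p1, p0 ⊢ p1, p1, p0
  [WR] p1, p1 ⊢ p1, p1, p0
    [WR] p1, p1 ⊢ p1, p1
      [WL] p1, p1 ⊢ p1
        [Ax] p1 ⊢ p1

Result: YES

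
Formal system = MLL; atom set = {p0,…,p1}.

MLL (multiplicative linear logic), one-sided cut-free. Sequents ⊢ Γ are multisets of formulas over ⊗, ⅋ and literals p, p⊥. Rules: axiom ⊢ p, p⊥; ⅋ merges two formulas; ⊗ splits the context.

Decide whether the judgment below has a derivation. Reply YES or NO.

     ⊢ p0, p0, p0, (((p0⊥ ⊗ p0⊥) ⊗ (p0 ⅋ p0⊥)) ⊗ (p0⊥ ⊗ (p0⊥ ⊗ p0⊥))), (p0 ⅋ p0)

Derivation trace:
[⅋]  ⊢ p0, p0, p0, (((p0⊥ ⊗ p0⊥) ⊗ (p0 ⅋ p0⊥)) ⊗ (p0⊥ ⊗ (p0⊥ ⊗ p0⊥))), (p0 ⅋ p0)
  [⊗]  ⊢ p0, p0, p0, p0, p0, (((p0⊥ ⊗ p0⊥) ⊗ (p0 ⅋ p0⊥)) ⊗ (p0⊥ ⊗ (p0⊥ ⊗ p0⊥)))
    [⊗]  ⊢ p0, p0, ((p0⊥ ⊗ p0⊥) ⊗ (p0 ⅋ p0⊥))
      [⊗]  ⊢ p0, p0, (p0⊥ ⊗ p0⊥)
        [Ax]  ⊢ p0, p0⊥
        [Ax]  ⊢ p0, p0⊥
      [⅋]  ⊢ (p0 ⅋ p0⊥)
        [Ax]  ⊢ p0, p0⊥
    [⊗]  ⊢ p0, p0, p0, (p0⊥ ⊗ (p0⊥ ⊗ p0⊥))
      [Ax]  ⊢ p0, p0⊥
      [⊗]  ⊢ p0, p0, (p0⊥ ⊗ p0⊥)
        [Ax]  ⊢ p0, p0⊥
        [Ax]  ⊢ p0, p0⊥

Result: YES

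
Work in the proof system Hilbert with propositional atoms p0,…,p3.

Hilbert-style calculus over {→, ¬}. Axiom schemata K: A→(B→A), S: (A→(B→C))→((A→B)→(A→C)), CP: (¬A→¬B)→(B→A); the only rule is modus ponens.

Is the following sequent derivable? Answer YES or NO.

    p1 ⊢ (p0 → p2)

Search for a countermodel by truth-table:
  v=0000: Γ:[p1=F] Δ:[(p0 → p2)=T] refutes=False
  v=0001: Γ:[p1=F] Δ:[(p0 → p2)=T] refutes=False
  v=0010: Γ:[p1=F] Δ:[(p0 → p2)=T] refutes=False
  v=0011: Γ:[p1=F] Δ:[(p0 → p2)=T] refutes=False
  v=0100: Γ:[p1=T] Δ:[(p0 → p2)=T] refutes=False
  v=0101: Γ:[p1=T] Δ:[(p0 → p2)=T] refutes=False
  v=0110: Γ:[p1=T] Δ:[(p0 → p2)=T] refutes=False
  v=0111: Γ:[p1=T] Δ:[(p0 → p2)=T] refutes=False
  v=1000: Γ:[p1=F] Δ:[(p0 → p2)=F] refutes=False
  v=1001: Γ:[p1=F] Δ:[(p0 → p2)=F] refutes=False
  v=1010: Γ:[p1=F] Δ:[(p0 → p2)=T] refutes=False
  v=1011: Γ:[p1=F] Δ:[(p0 → p2)=T] refutes=False
  v=1100: Γ:[p1=T] Δ:[(p0 → p2)=F] refutes=True  ← countermodel

Result: NO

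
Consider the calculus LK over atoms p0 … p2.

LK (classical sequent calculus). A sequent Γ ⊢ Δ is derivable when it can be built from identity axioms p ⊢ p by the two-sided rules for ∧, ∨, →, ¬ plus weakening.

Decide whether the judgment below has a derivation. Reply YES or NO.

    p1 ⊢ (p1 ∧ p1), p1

Derivation (root first):
[WR] p1 ⊢ (p1 ∧ p1), p1
  [∧R] p1 ⊢ (p1 ∧ p1)
    [Ax] p1 ⊢ p1
    [Ax] p1 ⊢ p1

Result: YES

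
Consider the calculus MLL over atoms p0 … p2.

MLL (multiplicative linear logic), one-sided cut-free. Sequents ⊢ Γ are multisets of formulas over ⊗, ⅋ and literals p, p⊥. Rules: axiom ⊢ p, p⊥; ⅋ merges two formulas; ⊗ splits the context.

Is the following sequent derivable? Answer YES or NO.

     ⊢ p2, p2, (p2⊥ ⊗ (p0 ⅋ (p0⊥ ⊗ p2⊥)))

Proof tree:
[⊗]  ⊢ p2, p2, (p2⊥ ⊗ (p0 ⅋ (p0⊥ ⊗ p2⊥)))
  [Ax]  ⊢ p2, p2⊥
  [⅋]  ⊢ p2, (p0 ⅋ (p0⊥ ⊗ p2⊥))
    [⊗]  ⊢ p0, p2, (p0⊥ ⊗ p2⊥)
      [Ax]  ⊢ p0, p0⊥
      [Ax]  ⊢ p2, p2⊥

Result: YES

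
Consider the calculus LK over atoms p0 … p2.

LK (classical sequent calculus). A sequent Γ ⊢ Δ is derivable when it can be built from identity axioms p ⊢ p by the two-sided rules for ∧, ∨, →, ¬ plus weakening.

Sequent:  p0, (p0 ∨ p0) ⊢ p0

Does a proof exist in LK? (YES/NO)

Proof tree:
[∨L] p0, (p0 ∨ p0) ⊢ p0
  [WL] p0, p0 ⊢ p0
    [Ax] p0 ⊢ p0
  [Ax] p0 ⊢ p0

Result: YES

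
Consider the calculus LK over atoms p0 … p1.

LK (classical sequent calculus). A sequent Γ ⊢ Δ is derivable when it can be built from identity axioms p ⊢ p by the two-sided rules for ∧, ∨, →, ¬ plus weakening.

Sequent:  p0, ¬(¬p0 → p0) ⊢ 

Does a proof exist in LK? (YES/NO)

Proof tree:
[¬L] p0, ¬(¬p0 → p0) ⊢ 
  [→R] p0 ⊢ (¬p0 → p0)
    [¬L] p0, ¬p0 ⊢ p0
      [WR] p0 ⊢ p0, p0
        [Ax] p0 ⊢ p0

Result: YES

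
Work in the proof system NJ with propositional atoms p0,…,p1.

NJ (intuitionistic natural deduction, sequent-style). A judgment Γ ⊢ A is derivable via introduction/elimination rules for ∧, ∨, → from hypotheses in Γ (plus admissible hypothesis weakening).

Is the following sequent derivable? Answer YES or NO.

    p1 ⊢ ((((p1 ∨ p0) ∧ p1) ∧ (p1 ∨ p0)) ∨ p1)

Derivation (root first):
[∨I₁] p1 ⊢ ((((p1 ∨ p0) ∧ p1) ∧ (p1 ∨ p0)) ∨ p1)
  [∧I] p1 ⊢ (((p1 ∨ p0) ∧ p1) ∧ (p1 ∨ p0))
    [∧I] p1 ⊢ ((p1 ∨ p0) ∧ p1)
      [∨I₁] p1 ⊢ (p1 ∨ p0)
        [Ax] p1 ⊢ p1
      [Ax] p1 ⊢ p1
    [∨I₁] p1 ⊢ (p1 ∨ p0)
      [Ax] p1 ⊢ p1

Result: YES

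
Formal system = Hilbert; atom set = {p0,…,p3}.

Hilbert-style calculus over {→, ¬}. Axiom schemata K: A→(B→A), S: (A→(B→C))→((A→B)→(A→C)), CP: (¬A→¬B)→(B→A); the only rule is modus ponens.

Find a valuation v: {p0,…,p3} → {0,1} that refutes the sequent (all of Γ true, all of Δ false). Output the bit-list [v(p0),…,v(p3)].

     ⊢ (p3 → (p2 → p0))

Enumerate valuations to refute Γ ⊢ Δ:
  v=0000: Γ:[] Δ:[(p3 → (p2 → p0))=T] refutes=False
  v=0001: Γ:[] Δ:[(p3 → (p2 → p0))=T] refutes=False
  v=0010: Γ:[] Δ:[(p3 → (p2 → p0))=T] refutes=False
  v=0011: Γ:[] Δ:[(p3 → (p2 → p0))=F] refutes=True  ← countermodel

Result: [0, 0, 1, 1]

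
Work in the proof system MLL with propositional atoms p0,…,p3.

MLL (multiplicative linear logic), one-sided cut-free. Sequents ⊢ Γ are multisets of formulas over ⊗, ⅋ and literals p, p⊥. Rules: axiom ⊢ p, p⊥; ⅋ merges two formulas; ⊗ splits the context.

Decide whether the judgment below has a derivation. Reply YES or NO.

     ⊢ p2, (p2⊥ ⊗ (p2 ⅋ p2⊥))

Derivation trace:
[⊗]  ⊢ p2, (p2⊥ ⊗ (p2 ⅋ p2⊥))
  [Ax]  ⊢ p2, p2⊥
  [⅋]  ⊢ (p2 ⅋ p2⊥)
    [Ax]  ⊢ p2, p2⊥

Result: YES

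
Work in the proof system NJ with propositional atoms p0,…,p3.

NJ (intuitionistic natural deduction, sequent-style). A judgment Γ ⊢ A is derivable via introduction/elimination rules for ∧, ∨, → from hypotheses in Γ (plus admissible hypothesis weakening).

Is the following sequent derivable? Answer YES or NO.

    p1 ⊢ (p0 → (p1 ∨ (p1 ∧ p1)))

Derivation (root first):
[→I] p1 ⊢ (p0 → (p1 ∨ (p1 ∧ p1)))
  [∨I₂] p1, p0 ⊢ (p1 ∨ (p1 ∧ p1))
    [Wk] p1, p0 ⊢ (p1 ∧ p1)
      [∧I] p1 ⊢ (p1 ∧ p1)
        [Ax] p1 ⊢ p1
        [Ax] p1 ⊢ p1

Result: YES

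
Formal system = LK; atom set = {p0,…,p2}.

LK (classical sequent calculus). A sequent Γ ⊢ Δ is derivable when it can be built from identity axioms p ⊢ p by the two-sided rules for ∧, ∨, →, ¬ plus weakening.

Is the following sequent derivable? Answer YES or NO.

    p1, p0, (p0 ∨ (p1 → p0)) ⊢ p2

Search for a countermodel by truth-table:
  v=000: Γ:[p1=F, p0=F, (p0 ∨ (p1 → p0))=T] Δ:[p2=F] refutes=False
  v=001: Γ:[p1=F, p0=F, (p0 ∨ (p1 → p0))=T] Δ:[p2=T] refutes=False
  v=010: Γ:[p1=T, p0=F, (p0 ∨ (p1 → p0))=F] Δ:[p2=F] refutes=False
  v=011: Γ:[p1=T, p0=F, (p0 ∨ (p1 → p0))=F] Δ:[p2=T] refutes=False
  v=100: Γ:[p1=F, p0=T, (p0 ∨ (p1 → p0))=T] Δ:[p2=F] refutes=False
  v=101: Γ:[p1=F, p0=T, (p0 ∨ (p1 → p0))=T] Δ:[p2=T] refutes=False
  v=110: Γ:[p1=T, p0=T, (p0 ∨ (p1 → p0))=T] Δ:[p2=F] refutes=True  ← countermodel

Result: NO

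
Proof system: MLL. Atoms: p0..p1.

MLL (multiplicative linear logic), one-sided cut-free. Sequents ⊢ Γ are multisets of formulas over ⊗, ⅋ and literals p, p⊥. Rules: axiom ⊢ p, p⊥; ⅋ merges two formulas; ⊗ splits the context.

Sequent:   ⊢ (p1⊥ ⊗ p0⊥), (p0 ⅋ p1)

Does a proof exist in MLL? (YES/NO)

Proof tree:
[⅋]  ⊢ (p1⊥ ⊗ p0⊥), (p0 ⅋ p1)
  [⊗]  ⊢ p1, p0, (p1⊥ ⊗ p0⊥)
    [Ax]  ⊢ p1, p1⊥
    [Ax]  ⊢ p0, p0⊥

Result: YES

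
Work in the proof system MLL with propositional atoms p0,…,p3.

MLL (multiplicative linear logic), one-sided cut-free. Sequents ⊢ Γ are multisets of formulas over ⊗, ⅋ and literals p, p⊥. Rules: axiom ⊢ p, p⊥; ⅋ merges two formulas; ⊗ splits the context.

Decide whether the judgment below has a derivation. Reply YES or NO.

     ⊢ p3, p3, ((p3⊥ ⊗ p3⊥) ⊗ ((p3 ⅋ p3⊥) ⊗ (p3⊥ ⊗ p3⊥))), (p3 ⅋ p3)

Derivation (root first):
[⅋]  ⊢ p3, p3, ((p3⊥ ⊗ p3⊥) ⊗ ((p3 ⅋ p3⊥) ⊗ (p3⊥ ⊗ p3⊥))), (p3 ⅋ p3)
  [⊗]  ⊢ p3, p3, p3, p3, ((p3⊥ ⊗ p3⊥) ⊗ ((p3 ⅋ p3⊥) ⊗ (p3⊥ ⊗ p3⊥)))
    [⊗]  ⊢ p3, p3, (p3⊥ ⊗ p3⊥)
      [Ax]  ⊢ p3, p3⊥
      [Ax]  ⊢ p3, p3⊥
    [⊗]  ⊢ p3, p3, ((p3 ⅋ p3⊥) ⊗ (p3⊥ ⊗ p3⊥))
      [⅋]  ⊢ (p3 ⅋ p3⊥)
        [Ax]  ⊢ p3, p3⊥
      [⊗]  ⊢ p3, p3, (p3⊥ ⊗ p3⊥)
        [Ax]  ⊢ p3, p3⊥
        [Ax]  ⊢ p3, p3⊥

Result: YES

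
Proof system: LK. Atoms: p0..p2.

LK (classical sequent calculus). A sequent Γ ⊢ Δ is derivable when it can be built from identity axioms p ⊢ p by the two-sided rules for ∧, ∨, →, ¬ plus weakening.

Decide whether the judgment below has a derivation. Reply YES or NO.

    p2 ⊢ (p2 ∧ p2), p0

Derivation trace:
[WR] p2 ⊢ (p2 ∧ p2), p0
  [∧R] p2 ⊢ (p2 ∧ p2)
    [Ax] p2 ⊢ p2
    [Ax] p2 ⊢ p2

Result: YES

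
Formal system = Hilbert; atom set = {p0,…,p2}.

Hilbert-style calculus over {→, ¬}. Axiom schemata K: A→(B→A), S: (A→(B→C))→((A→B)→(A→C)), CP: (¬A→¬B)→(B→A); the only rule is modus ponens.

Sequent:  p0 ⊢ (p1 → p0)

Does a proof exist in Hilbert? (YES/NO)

Derivation (root first):
[MP] p0 ⊢ (p1 → p0)
  [K]  ⊢ (p0 → (p1 → p0))
  [MP] p0 ⊢ p0
    [MP] p0 ⊢ (p0 → p0)
      [K]  ⊢ (p0 → (p0 → p0))
      [Hyp] p0 ⊢ p0
    [MP] p0 ⊢ p0
      [MP] p0 ⊢ (p0 → p0)
        [K]  ⊢ (p0 → (p0 → p0))
        [Hyp] p0 ⊢ p0
      [Hyp] p0 ⊢ p0

Result: YES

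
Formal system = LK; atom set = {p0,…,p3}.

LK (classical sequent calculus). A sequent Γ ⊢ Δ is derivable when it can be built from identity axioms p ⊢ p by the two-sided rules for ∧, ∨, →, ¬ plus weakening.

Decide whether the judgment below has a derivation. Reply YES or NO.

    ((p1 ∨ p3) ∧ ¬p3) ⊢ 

Search for a countermodel by truth-table:
  v=0000: Γ:[((p1 ∨ p3) ∧ ¬p3)=F] Δ:[] refutes=False
  v=0001: Γ:[((p1 ∨ p3) ∧ ¬p3)=F] Δ:[] refutes=False
  v=0010: Γ:[((p1 ∨ p3) ∧ ¬p3)=F] Δ:[] refutes=False
  v=0011: Γ:[((p1 ∨ p3) ∧ ¬p3)=F] Δ:[] refutes=False
  v=0100: Γ:[((p1 ∨ p3) ∧ ¬p3)=T] Δ:[] refutes=True  ← countermodel

Result: NO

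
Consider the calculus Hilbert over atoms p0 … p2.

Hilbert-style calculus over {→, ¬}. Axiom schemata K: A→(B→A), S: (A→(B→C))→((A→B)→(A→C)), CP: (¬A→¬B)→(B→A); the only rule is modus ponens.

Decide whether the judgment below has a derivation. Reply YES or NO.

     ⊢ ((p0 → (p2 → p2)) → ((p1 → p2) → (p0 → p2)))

Search for a countermodel by truth-table:
  v=000: Γ:[] Δ:[((p0 → (p2 → p2)) → ((p1 → p2) → (p0 → p2)))=T] refutes=False
  v=001: Γ:[] Δ:[((p0 → (p2 → p2)) → ((p1 → p2) → (p0 → p2)))=T] refutes=False
  v=010: Γ:[] Δ:[((p0 → (p2 → p2)) → ((p1 → p2) → (p0 → p2)))=T] refutes=False
  v=011: Γ:[] Δ:[((p0 → (p2 → p2)) → ((p1 → p2) → (p0 → p2)))=T] refutes=False
  v=100: Γ:[] Δ:[((p0 → (p2 → p2)) → ((p1 → p2) → (p0 → p2)))=F] refutes=True  ← countermodel

Result: NO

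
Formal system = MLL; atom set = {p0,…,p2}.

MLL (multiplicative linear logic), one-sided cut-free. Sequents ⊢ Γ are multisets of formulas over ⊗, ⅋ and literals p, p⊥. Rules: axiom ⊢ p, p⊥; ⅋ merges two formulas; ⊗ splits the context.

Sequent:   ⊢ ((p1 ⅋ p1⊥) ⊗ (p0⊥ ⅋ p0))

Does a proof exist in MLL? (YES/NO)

Derivation trace:
[⊗]  ⊢ ((p1 ⅋ p1⊥) ⊗ (p0⊥ ⅋ p0))
  [⅋]  ⊢ (p1 ⅋ p1⊥)
    [Ax]  ⊢ p1, p1⊥
  [⅋]  ⊢ (p0⊥ ⅋ p0)
    [Ax]  ⊢ p0, p0⊥

Result: YES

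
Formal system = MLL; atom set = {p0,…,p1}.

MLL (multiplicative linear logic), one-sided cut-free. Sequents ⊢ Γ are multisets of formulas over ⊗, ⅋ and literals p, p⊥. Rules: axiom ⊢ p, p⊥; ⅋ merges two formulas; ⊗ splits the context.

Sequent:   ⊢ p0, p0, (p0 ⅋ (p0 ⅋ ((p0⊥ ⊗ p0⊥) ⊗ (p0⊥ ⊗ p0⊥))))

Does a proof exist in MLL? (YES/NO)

Derivation (root first):
[⅋]  ⊢ p0, p0, (p0 ⅋ (p0 ⅋ ((p0⊥ ⊗ p0⊥) ⊗ (p0⊥ ⊗ p0⊥))))
  [⅋]  ⊢ p0, p0, p0, (p0 ⅋ ((p0⊥ ⊗ p0⊥) ⊗ (p0⊥ ⊗ p0⊥)))
    [⊗]  ⊢ p0, p0, p0, p0, ((p0⊥ ⊗ p0⊥) ⊗ (p0⊥ ⊗ p0⊥))
      [⊗]  ⊢ p0, p0, (p0⊥ ⊗ p0⊥)
        [Ax]  ⊢ p0, p0⊥
        [Ax]  ⊢ p0, p0⊥
      [⊗]  ⊢ p0, p0, (p0⊥ ⊗ p0⊥)
        [Ax]  ⊢ p0, p0⊥
        [Ax]  ⊢ p0, p0⊥

Result: YES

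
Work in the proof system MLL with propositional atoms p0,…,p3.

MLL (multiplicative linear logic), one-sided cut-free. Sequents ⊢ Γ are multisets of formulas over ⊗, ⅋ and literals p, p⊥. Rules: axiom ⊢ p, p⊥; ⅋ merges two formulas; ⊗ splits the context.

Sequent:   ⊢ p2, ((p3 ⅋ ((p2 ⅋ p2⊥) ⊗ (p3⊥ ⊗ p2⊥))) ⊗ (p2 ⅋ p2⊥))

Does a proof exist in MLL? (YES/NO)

Derivation (root first):
[⊗]  ⊢ p2, ((p3 ⅋ ((p2 ⅋ p2⊥) ⊗ (p3⊥ ⊗ p2⊥))) ⊗ (p2 ⅋ p2⊥))
  [⅋]  ⊢ p2, (p3 ⅋ ((p2 ⅋ p2⊥) ⊗ (p3⊥ ⊗ p2⊥)))
    [⊗]  ⊢ p3, p2, ((p2 ⅋ p2⊥) ⊗ (p3⊥ ⊗ p2⊥))
      [⅋]  ⊢ (p2 ⅋ p2⊥)
        [Ax]  ⊢ p2, p2⊥
      [⊗]  ⊢ p3, p2, (p3⊥ ⊗ p2⊥)
        [Ax]  ⊢ p3, p3⊥
        [Ax]  ⊢ p2, p2⊥
  [⅋]  ⊢ (p2 ⅋ p2⊥)
    [Ax]  ⊢ p2, p2⊥

Result: YES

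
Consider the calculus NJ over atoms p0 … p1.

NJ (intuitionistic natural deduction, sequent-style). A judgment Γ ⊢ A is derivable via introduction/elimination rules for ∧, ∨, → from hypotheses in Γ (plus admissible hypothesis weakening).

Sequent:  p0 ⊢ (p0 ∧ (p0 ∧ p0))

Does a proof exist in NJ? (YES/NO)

Proof tree:
[∧I] p0 ⊢ (p0 ∧ (p0 ∧ p0))
  [Ax] p0 ⊢ p0
  [∧I] p0 ⊢ (p0 ∧ p0)
    [Ax] p0 ⊢ p0
    [Ax] p0 ⊢ p0

Result: YES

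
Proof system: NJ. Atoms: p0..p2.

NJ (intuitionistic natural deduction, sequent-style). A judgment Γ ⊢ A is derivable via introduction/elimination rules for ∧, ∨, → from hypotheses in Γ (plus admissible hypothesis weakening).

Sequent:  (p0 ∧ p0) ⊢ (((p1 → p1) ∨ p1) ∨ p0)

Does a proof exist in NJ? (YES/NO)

Derivation (root first):
[∨I₁] (p0 ∧ p0) ⊢ (((p1 → p1) ∨ p1) ∨ p0)
  [∨I₁] (p0 ∧ p0) ⊢ ((p1 → p1) ∨ p1)
    [Wk] (p0 ∧ p0) ⊢ (p1 → p1)
      [→I]  ⊢ (p1 → p1)
        [Ax] p1 ⊢ p1

Result: YES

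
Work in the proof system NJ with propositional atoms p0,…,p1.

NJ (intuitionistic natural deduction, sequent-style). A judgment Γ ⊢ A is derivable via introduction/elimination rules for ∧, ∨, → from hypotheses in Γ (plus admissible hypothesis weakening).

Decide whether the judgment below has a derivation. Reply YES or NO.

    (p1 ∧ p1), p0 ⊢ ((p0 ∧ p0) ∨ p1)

Derivation trace:
[∨I₁] (p1 ∧ p1), p0 ⊢ ((p0 ∧ p0) ∨ p1)
  [∧I] (p1 ∧ p1), p0 ⊢ (p0 ∧ p0)
    [Wk] p0, (p1 ∧ p1) ⊢ p0
      [Ax] p0 ⊢ p0
    [Ax] p0 ⊢ p0

Result: YES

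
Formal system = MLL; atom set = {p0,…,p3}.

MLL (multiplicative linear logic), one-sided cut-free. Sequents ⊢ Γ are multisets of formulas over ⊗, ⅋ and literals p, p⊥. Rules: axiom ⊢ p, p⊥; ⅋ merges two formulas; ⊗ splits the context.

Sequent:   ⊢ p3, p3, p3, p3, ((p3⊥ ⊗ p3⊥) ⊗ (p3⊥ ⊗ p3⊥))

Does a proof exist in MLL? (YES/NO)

Derivation trace:
[⊗]  ⊢ p3, p3, p3, p3, ((p3⊥ ⊗ p3⊥) ⊗ (p3⊥ ⊗ p3⊥))
  [⊗]  ⊢ p3, p3, (p3⊥ ⊗ p3⊥)
    [Ax]  ⊢ p3, p3⊥
    [Ax]  ⊢ p3, p3⊥
  [⊗]  ⊢ p3, p3, (p3⊥ ⊗ p3⊥)
    [Ax]  ⊢ p3, p3⊥
    [Ax]  ⊢ p3, p3⊥

Result: YES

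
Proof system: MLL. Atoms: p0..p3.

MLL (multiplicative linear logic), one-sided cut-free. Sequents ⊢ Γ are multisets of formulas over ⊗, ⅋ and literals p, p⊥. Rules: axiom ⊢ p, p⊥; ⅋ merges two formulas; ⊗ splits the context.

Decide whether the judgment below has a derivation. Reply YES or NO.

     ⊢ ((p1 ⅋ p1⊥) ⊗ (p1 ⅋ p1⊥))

Proof tree:
[⊗]  ⊢ ((p1 ⅋ p1⊥) ⊗ (p1 ⅋ p1⊥))
  [⅋]  ⊢ (p1 ⅋ p1⊥)
    [Ax]  ⊢ p1, p1⊥
  [⅋]  ⊢ (p1 ⅋ p1⊥)
    [Ax]  ⊢ p1, p1⊥

Result: YES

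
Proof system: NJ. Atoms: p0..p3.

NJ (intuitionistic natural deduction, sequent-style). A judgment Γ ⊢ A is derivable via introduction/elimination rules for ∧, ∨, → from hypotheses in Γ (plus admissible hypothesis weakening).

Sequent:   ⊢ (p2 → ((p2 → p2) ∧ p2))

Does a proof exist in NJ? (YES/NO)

Derivation (root first):
[→I]  ⊢ (p2 → ((p2 → p2) ∧ p2))
  [∧I] p2 ⊢ ((p2 → p2) ∧ p2)
    [→I]  ⊢ (p2 → p2)
      [Ax] p2 ⊢ p2
    [Ax] p2 ⊢ p2

Result: YES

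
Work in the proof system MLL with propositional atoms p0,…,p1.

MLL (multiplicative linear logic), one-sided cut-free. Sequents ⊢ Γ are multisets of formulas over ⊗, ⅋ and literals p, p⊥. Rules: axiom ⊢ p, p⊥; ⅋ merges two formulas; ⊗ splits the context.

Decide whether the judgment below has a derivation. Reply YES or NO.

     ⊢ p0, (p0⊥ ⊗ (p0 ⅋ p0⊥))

Proof tree:
[⊗]  ⊢ p0, (p0⊥ ⊗ (p0 ⅋ p0⊥))
  [Ax]  ⊢ p0, p0⊥
  [⅋]  ⊢ (p0 ⅋ p0⊥)
    [Ax]  ⊢ p0, p0⊥

Result: YES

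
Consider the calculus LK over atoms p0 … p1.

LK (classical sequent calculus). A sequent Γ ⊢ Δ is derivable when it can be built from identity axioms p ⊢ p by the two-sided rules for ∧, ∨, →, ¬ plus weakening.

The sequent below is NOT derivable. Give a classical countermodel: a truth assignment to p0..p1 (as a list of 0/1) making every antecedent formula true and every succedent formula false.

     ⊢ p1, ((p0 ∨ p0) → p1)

Search for a countermodel by truth-table:
  v=00: Γ:[] Δ:[p1=F, ((p0 ∨ p0) → p1)=T] refutes=False
  v=01: Γ:[] Δ:[p1=T, ((p0 ∨ p0) → p1)=T] refutes=False
  v=10: Γ:[] Δ:[p1=F, ((p0 ∨ p0) → p1)=F] refutes=True  ← countermodel

Result: [1, 0]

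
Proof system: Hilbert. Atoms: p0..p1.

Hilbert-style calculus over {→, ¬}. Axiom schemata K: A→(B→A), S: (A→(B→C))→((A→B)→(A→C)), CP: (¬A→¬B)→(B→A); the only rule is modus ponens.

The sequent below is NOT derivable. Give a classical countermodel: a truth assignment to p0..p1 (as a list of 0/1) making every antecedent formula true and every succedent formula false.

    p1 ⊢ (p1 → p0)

Enumerate valuations to refute Γ ⊢ Δ:
  v=00: Γ:[p1=F] Δ:[(p1 → p0)=T] refutes=False
  v=01: Γ:[p1=T] Δ:[(p1 → p0)=F] refutes=True  ← countermodel

Result: [0, 1]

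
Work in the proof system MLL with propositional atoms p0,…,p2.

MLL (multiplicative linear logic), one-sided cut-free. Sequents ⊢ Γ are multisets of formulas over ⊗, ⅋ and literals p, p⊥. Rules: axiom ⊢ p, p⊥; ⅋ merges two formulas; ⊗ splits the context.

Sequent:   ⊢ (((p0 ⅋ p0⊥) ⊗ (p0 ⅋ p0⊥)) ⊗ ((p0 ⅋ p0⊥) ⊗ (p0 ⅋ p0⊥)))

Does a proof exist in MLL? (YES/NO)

Proof tree:
[⊗]  ⊢ (((p0 ⅋ p0⊥) ⊗ (p0 ⅋ p0⊥)) ⊗ ((p0 ⅋ p0⊥) ⊗ (p0 ⅋ p0⊥)))
  [⊗]  ⊢ ((p0 ⅋ p0⊥) ⊗ (p0 ⅋ p0⊥))
    [⅋]  ⊢ (p0 ⅋ p0⊥)
      [Ax]  ⊢ p0, p0⊥
    [⅋]  ⊢ (p0 ⅋ p0⊥)
      [Ax]  ⊢ p0, p0⊥
  [⊗]  ⊢ ((p0 ⅋ p0⊥) ⊗ (p0 ⅋ p0⊥))
    [⅋]  ⊢ (p0 ⅋ p0⊥)
      [Ax]  ⊢ p0, p0⊥
    [⅋]  ⊢ (p0 ⅋ p0⊥)
      [Ax]  ⊢ p0, p0⊥

Result: YES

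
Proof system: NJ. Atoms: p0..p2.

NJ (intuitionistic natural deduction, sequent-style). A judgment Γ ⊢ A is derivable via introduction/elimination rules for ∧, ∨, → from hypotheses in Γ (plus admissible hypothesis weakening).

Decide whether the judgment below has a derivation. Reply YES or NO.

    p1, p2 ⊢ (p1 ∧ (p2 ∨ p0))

Derivation (root first):
[∧I] p1, p2 ⊢ (p1 ∧ (p2 ∨ p0))
  [Ax] p1 ⊢ p1
  [∨I₁] p2 ⊢ (p2 ∨ p0)
    [Ax] p2 ⊢ p2

Result: YES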